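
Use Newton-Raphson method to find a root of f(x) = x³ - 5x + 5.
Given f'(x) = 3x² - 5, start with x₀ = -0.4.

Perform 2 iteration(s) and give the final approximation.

f(x) = x³ - 5x + 5
f'(x) = 3x² - 5
x₀ = -0.4

Newton-Raphson formula: x_{n+1} = x_n - f(x_n)/f'(x_n)

Iteration 1:
  f(-0.400000) = 6.936000
  f'(-0.400000) = -4.520000
  x_1 = -0.400000 - 6.936000/(-4.520000) = 1.134513
Iteration 2:
  f(1.134513) = 0.787689
  f'(1.134513) = -1.138639
  x_2 = 1.134513 - 0.787689/(-1.138639) = 1.826294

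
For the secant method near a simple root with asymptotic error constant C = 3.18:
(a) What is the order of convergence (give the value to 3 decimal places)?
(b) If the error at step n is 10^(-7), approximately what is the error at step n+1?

(a) Secant method has superlinear convergence with order φ = (1+√5)/2 ≈ 1.618.
    This means |e_{n+1}| ≈ C|e_n|^1.618.

(b) With |e_n| = 10^(-7) and C = 3.18:
    |e_{n+1}| ≈ 3.18 × (10^(-7))^1.618 = 3.18 × 10^(-11.33)

(a) ≈ 1.618 (golden ratio); (b) |e_{n+1}| ≈ 1.500e-11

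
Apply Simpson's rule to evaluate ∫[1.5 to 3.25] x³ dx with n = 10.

f(x) = x³
a = 1.5, b = 3.25, n = 10
h = (b - a)/n = 0.175000

Simpson's rule: (h/3)[f(x₀) + 4f(x₁) + 2f(x₂) + ... + f(xₙ)]

x_0 = 1.5000, f(x_0) = 3.375000, coefficient = 1
x_1 = 1.6750, f(x_1) = 4.699422, coefficient = 4
x_2 = 1.8500, f(x_2) = 6.331625, coefficient = 2
x_3 = 2.0250, f(x_3) = 8.303766, coefficient = 4
x_4 = 2.2000, f(x_4) = 10.648000, coefficient = 2
x_5 = 2.3750, f(x_5) = 13.396484, coefficient = 4
x_6 = 2.5500, f(x_6) = 16.581375, coefficient = 2
x_7 = 2.7250, f(x_7) = 20.234828, coefficient = 4
x_8 = 2.9000, f(x_8) = 24.389000, coefficient = 2
x_9 = 3.0750, f(x_9) = 29.076047, coefficient = 4
x_10 = 3.2500, f(x_10) = 34.328125, coefficient = 1

I ≈ (0.175000/3) × 456.445312 = 26.625977
Exact value: 26.625977
Error: 0.000000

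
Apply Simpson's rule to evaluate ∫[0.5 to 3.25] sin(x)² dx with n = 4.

f(x) = sin(x)²
a = 0.5, b = 3.25, n = 4
h = (b - a)/n = 0.687500

Simpson's rule: (h/3)[f(x₀) + 4f(x₁) + 2f(x₂) + ... + f(xₙ)]

x_0 = 0.5000, f(x_0) = 0.229849, coefficient = 1
x_1 = 1.1875, f(x_1) = 0.860139, coefficient = 4
x_2 = 1.8750, f(x_2) = 0.910280, coefficient = 2
x_3 = 2.5625, f(x_3) = 0.299499, coefficient = 4
x_4 = 3.2500, f(x_4) = 0.011706, coefficient = 1

I ≈ (0.687500/3) × 6.700666 = 1.535569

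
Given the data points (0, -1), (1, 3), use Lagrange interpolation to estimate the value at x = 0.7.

Lagrange interpolation formula:
P(x) = Σ yᵢ × Lᵢ(x)
where Lᵢ(x) = Π_{j≠i} (x - xⱼ)/(xᵢ - xⱼ)

L_0(0.7) = (0.7 - 1)/(0 - 1) = 0.300000
L_1(0.7) = (0.7 - 0)/(1 - 0) = 0.700000

P(0.7) = (-1)×L_0(0.7) + 3×L_1(0.7)
P(0.7) = 1.800000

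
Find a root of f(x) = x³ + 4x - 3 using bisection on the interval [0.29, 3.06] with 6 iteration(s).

f(x) = x³ + 4x - 3
Initial interval: [0.29, 3.06]

Iteration 1:
  c_1 = (0.290000 + 3.060000)/2 = 1.675000
  f(c_1) = f(1.675000) = 8.399422
  f(a) × f(c) < 0, new interval: [0.290000, 1.675000]
Iteration 2:
  c_2 = (0.290000 + 1.675000)/2 = 0.982500
  f(c_2) = f(0.982500) = 1.878413
  f(a) × f(c) < 0, new interval: [0.290000, 0.982500]
Iteration 3:
  c_3 = (0.290000 + 0.982500)/2 = 0.636250
  f(c_3) = f(0.636250) = -0.197437
  f(a) × f(c) ≥ 0, new interval: [0.636250, 0.982500]
Iteration 4:
  c_4 = (0.636250 + 0.982500)/2 = 0.809375
  f(c_4) = f(0.809375) = 0.767712
  f(a) × f(c) < 0, new interval: [0.636250, 0.809375]
Iteration 5:
  c_5 = (0.636250 + 0.809375)/2 = 0.722812
  f(c_5) = f(0.722812) = 0.268889
  f(a) × f(c) < 0, new interval: [0.636250, 0.722812]
Iteration 6:
  c_6 = (0.636250 + 0.722812)/2 = 0.679531
  f(c_6) = f(0.679531) = 0.031907
  f(a) × f(c) < 0, new interval: [0.636250, 0.679531]

After 6 iteration(s), the approximation is c_6 = 0.679531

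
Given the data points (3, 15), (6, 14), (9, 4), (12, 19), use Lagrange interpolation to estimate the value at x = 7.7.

Lagrange interpolation formula:
P(x) = Σ yᵢ × Lᵢ(x)
where Lᵢ(x) = Π_{j≠i} (x - xⱼ)/(xᵢ - xⱼ)

L_0(7.7) = (7.7 - 6)/(3 - 6) × (7.7 - 9)/(3 - 9) × (7.7 - 12)/(3 - 12) = -0.058660
L_1(7.7) = (7.7 - 3)/(6 - 3) × (7.7 - 9)/(6 - 9) × (7.7 - 12)/(6 - 12) = 0.486537
L_2(7.7) = (7.7 - 3)/(9 - 3) × (7.7 - 6)/(9 - 6) × (7.7 - 12)/(9 - 12) = 0.636241
L_3(7.7) = (7.7 - 3)/(12 - 3) × (7.7 - 6)/(12 - 6) × (7.7 - 9)/(12 - 9) = -0.064117

P(7.7) = 15×L_0(7.7) + 14×L_1(7.7) + 4×L_2(7.7) + 19×L_3(7.7)
P(7.7) = 7.258346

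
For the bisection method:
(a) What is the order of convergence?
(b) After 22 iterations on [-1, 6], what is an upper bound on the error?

(a) Bisection has linear (order 1) convergence; the error is halved each step.

(b) Error bound = (b-a)/2^n = (6 - (-1))/2^{22}
    = 7/2^{22}

(a) 1 (linear); (b) error ≤ 1.67e-06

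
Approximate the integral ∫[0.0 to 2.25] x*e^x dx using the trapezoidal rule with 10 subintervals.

f(x) = x*e^x
a = 0.0, b = 2.25, n = 10
h = (b - a)/n = 0.225000

Trapezoidal rule: (h/2)[f(x₀) + 2f(x₁) + 2f(x₂) + ... + f(xₙ)]

x_0 = 0.0000, f(x_0) = 0.000000, coefficient = 1
x_1 = 0.2250, f(x_1) = 0.281773, coefficient = 2
x_2 = 0.4500, f(x_2) = 0.705740, coefficient = 2
x_3 = 0.6750, f(x_3) = 1.325722, coefficient = 2
x_4 = 0.9000, f(x_4) = 2.213643, coefficient = 2
x_5 = 1.1250, f(x_5) = 3.465244, coefficient = 2
x_6 = 1.3500, f(x_6) = 5.207524, coefficient = 2
x_7 = 1.5750, f(x_7) = 7.608418, coefficient = 2
x_8 = 1.8000, f(x_8) = 10.889365, coefficient = 2
x_9 = 2.0250, f(x_9) = 15.341625, coefficient = 2
x_10 = 2.2500, f(x_10) = 21.347406, coefficient = 1

I ≈ (0.225000/2) × 115.425515 = 12.985370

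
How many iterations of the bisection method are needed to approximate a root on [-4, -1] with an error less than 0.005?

We need (b-a)/2^n ≤ 0.005
(-1 - (-4))/2^n ≤ 0.005
3/2^n ≤ 0.005
2^n ≥ 600
n ≥ log₂(600) = 9.23
n ≥ 10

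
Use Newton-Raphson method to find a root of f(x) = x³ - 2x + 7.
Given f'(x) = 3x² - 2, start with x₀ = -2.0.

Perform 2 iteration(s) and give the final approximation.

f(x) = x³ - 2x + 7
f'(x) = 3x² - 2
x₀ = -2.0

Newton-Raphson formula: x_{n+1} = x_n - f(x_n)/f'(x_n)

Iteration 1:
  f(-2.000000) = 3.000000
  f'(-2.000000) = 10.000000
  x_1 = -2.000000 - 3.000000/10.000000 = -2.300000
Iteration 2:
  f(-2.300000) = -0.567000
  f'(-2.300000) = 13.870000
  x_2 = -2.300000 - (-0.567000)/13.870000 = -2.259120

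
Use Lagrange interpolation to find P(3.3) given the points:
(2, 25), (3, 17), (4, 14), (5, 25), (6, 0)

Lagrange interpolation formula:
P(x) = Σ yᵢ × Lᵢ(x)
where Lᵢ(x) = Π_{j≠i} (x - xⱼ)/(xᵢ - xⱼ)

L_0(3.3) = (3.3 - 3)/(2 - 3) × (3.3 - 4)/(2 - 4) × (3.3 - 5)/(2 - 5) × (3.3 - 6)/(2 - 6) = -0.040162
L_1(3.3) = (3.3 - 2)/(3 - 2) × (3.3 - 4)/(3 - 4) × (3.3 - 5)/(3 - 5) × (3.3 - 6)/(3 - 6) = 0.696150
L_2(3.3) = (3.3 - 2)/(4 - 2) × (3.3 - 3)/(4 - 3) × (3.3 - 5)/(4 - 5) × (3.3 - 6)/(4 - 6) = 0.447525
L_3(3.3) = (3.3 - 2)/(5 - 2) × (3.3 - 3)/(5 - 3) × (3.3 - 4)/(5 - 4) × (3.3 - 6)/(5 - 6) = -0.122850
L_4(3.3) = (3.3 - 2)/(6 - 2) × (3.3 - 3)/(6 - 3) × (3.3 - 4)/(6 - 4) × (3.3 - 5)/(6 - 5) = 0.019337

P(3.3) = 25×L_0(3.3) + 17×L_1(3.3) + 14×L_2(3.3) + 25×L_3(3.3) + 0×L_4(3.3)
P(3.3) = 14.024587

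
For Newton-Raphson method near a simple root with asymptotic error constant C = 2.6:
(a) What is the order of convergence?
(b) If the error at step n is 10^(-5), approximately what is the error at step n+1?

(a) Newton-Raphson has quadratic (order 2) convergence near simple roots.
    This means |e_{n+1}| ≈ C|e_n|².

(b) With |e_n| = 10^(-5) and C = 2.6:
    |e_{n+1}| ≈ 2.6 × (10^(-5))² = 2.6 × 10^(-10)

(a) 2 (quadratic); (b) |e_{n+1}| ≈ 2.600e-10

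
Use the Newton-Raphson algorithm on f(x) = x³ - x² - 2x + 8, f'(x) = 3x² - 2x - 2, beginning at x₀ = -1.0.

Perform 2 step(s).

f(x) = x³ - x² - 2x + 8
f'(x) = 3x² - 2x - 2
x₀ = -1.0

Newton-Raphson formula: x_{n+1} = x_n - f(x_n)/f'(x_n)

Iteration 1:
  f(-1.000000) = 8.000000
  f'(-1.000000) = 3.000000
  x_1 = -1.000000 - 8.000000/3.000000 = -3.666667
Iteration 2:
  f(-3.666667) = -47.407407
  f'(-3.666667) = 45.666667
  x_2 = -3.666667 - (-47.407407)/45.666667 = -2.628548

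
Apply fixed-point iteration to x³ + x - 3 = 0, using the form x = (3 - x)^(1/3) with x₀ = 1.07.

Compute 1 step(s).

Equation: x³ + x - 3 = 0
Fixed-point form: x = (3 - x)^(1/3)
x₀ = 1.07

x_1 = g(1.070000) = 1.245047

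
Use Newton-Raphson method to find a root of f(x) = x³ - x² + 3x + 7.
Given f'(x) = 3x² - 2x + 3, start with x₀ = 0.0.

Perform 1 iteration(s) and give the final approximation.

f(x) = x³ - x² + 3x + 7
f'(x) = 3x² - 2x + 3
x₀ = 0.0

Newton-Raphson formula: x_{n+1} = x_n - f(x_n)/f'(x_n)

Iteration 1:
  f(0.000000) = 7.000000
  f'(0.000000) = 3.000000
  x_1 = 0.000000 - 7.000000/3.000000 = -2.333333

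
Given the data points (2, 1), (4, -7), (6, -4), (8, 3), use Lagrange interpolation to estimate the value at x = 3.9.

Lagrange interpolation formula:
P(x) = Σ yᵢ × Lᵢ(x)
where Lᵢ(x) = Π_{j≠i} (x - xⱼ)/(xᵢ - xⱼ)

L_0(3.9) = (3.9 - 4)/(2 - 4) × (3.9 - 6)/(2 - 6) × (3.9 - 8)/(2 - 8) = 0.017938
L_1(3.9) = (3.9 - 2)/(4 - 2) × (3.9 - 6)/(4 - 6) × (3.9 - 8)/(4 - 8) = 1.022437
L_2(3.9) = (3.9 - 2)/(6 - 2) × (3.9 - 4)/(6 - 4) × (3.9 - 8)/(6 - 8) = -0.048688
L_3(3.9) = (3.9 - 2)/(8 - 2) × (3.9 - 4)/(8 - 4) × (3.9 - 6)/(8 - 6) = 0.008313

P(3.9) = 1×L_0(3.9) + (-7)×L_1(3.9) + (-4)×L_2(3.9) + 3×L_3(3.9)
P(3.9) = -6.919437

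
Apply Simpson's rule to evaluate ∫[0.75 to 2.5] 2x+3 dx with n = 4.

f(x) = 2x+3
a = 0.75, b = 2.5, n = 4
h = (b - a)/n = 0.437500

Simpson's rule: (h/3)[f(x₀) + 4f(x₁) + 2f(x₂) + ... + f(xₙ)]

x_0 = 0.7500, f(x_0) = 4.500000, coefficient = 1
x_1 = 1.1875, f(x_1) = 5.375000, coefficient = 4
x_2 = 1.6250, f(x_2) = 6.250000, coefficient = 2
x_3 = 2.0625, f(x_3) = 7.125000, coefficient = 4
x_4 = 2.5000, f(x_4) = 8.000000, coefficient = 1

I ≈ (0.437500/3) × 75.000000 = 10.937500
Exact value: 10.937500
Error: 0.000000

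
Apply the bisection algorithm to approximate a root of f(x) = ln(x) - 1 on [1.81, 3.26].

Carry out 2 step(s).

f(x) = ln(x) - 1
Initial interval: [1.81, 3.26]

Iteration 1:
  c_1 = (1.810000 + 3.260000)/2 = 2.535000
  f(c_1) = f(2.535000) = -0.069806
  f(a) × f(c) ≥ 0, new interval: [2.535000, 3.260000]
Iteration 2:
  c_2 = (2.535000 + 3.260000)/2 = 2.897500
  f(c_2) = f(2.897500) = 0.063848
  f(a) × f(c) < 0, new interval: [2.535000, 2.897500]

After 2 iteration(s), the approximation is c_2 = 2.897500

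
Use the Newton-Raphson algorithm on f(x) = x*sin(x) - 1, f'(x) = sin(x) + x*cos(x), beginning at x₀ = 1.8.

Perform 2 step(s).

f(x) = x*sin(x) - 1
f'(x) = sin(x) + x*cos(x)
x₀ = 1.8

Newton-Raphson formula: x_{n+1} = x_n - f(x_n)/f'(x_n)

Iteration 1:
  f(1.800000) = 0.752926
  f'(1.800000) = 0.564884
  x_1 = 1.800000 - 0.752926/0.564884 = 0.467114
Iteration 2:
  f(0.467114) = -0.789653
  f'(0.467114) = 0.867384
  x_2 = 0.467114 - (-0.789653)/0.867384 = 1.377499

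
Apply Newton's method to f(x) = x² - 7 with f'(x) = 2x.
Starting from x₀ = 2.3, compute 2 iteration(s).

f(x) = x² - 7
f'(x) = 2x
x₀ = 2.3

Newton-Raphson formula: x_{n+1} = x_n - f(x_n)/f'(x_n)

Iteration 1:
  f(2.300000) = -1.710000
  f'(2.300000) = 4.600000
  x_1 = 2.300000 - (-1.710000)/4.600000 = 2.671739
Iteration 2:
  f(2.671739) = 0.138190
  f'(2.671739) = 5.343478
  x_2 = 2.671739 - 0.138190/5.343478 = 2.645878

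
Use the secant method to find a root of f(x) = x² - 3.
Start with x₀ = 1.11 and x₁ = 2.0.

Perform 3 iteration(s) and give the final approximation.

f(x) = x² - 3
x₀ = 1.11, x₁ = 2.0

Secant formula: x_{n+1} = x_n - f(x_n)(x_n - x_{n-1})/(f(x_n) - f(x_{n-1}))

Iteration 1:
  f(1.110000) = -1.767900
  f(2.000000) = 1.000000
  x_2 = 2.000000 - 1.000000×(2.000000 - 1.110000)/(1.000000 - (-1.767900))
       = 1.678457
Iteration 2:
  f(2.000000) = 1.000000
  f(1.678457) = -0.182783
  x_3 = 1.678457 - (-0.182783)×(1.678457 - 2.000000)/(-0.182783 - 1.000000)
       = 1.728147
Iteration 3:
  f(1.678457) = -0.182783
  f(1.728147) = -0.013508
  x_4 = 1.728147 - (-0.013508)×(1.728147 - 1.678457)/(-0.013508 - (-0.182783))
       = 1.732112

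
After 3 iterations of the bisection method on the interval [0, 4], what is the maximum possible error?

Bisection error bound: |error| ≤ (b-a)/2^n
|error| ≤ (4 - 0)/2^3 = 4/2^3
|error| ≤ 0.5000000000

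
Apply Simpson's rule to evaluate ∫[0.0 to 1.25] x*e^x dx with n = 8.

f(x) = x*e^x
a = 0.0, b = 1.25, n = 8
h = (b - a)/n = 0.156250

Simpson's rule: (h/3)[f(x₀) + 4f(x₁) + 2f(x₂) + ... + f(xₙ)]

x_0 = 0.0000, f(x_0) = 0.000000, coefficient = 1
x_1 = 0.1562, f(x_1) = 0.182675, coefficient = 4
x_2 = 0.3125, f(x_2) = 0.427137, coefficient = 2
x_3 = 0.4688, f(x_3) = 0.749060, coefficient = 4
x_4 = 0.6250, f(x_4) = 1.167654, coefficient = 2
x_5 = 0.7812, f(x_5) = 1.706407, coefficient = 4
x_6 = 0.9375, f(x_6) = 2.393990, coefficient = 2
x_7 = 1.0938, f(x_7) = 3.265334, coefficient = 4
x_8 = 1.2500, f(x_8) = 4.362929, coefficient = 1

I ≈ (0.156250/3) × 35.954395 = 1.872625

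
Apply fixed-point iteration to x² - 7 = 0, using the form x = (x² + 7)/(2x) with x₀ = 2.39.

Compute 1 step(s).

Equation: x² - 7 = 0
Fixed-point form: x = (x² + 7)/(2x)
x₀ = 2.39

x_1 = g(2.390000) = 2.659435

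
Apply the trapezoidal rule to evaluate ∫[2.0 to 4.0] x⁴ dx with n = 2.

f(x) = x⁴
a = 2.0, b = 4.0, n = 2
h = (b - a)/n = 1.000000

Trapezoidal rule: (h/2)[f(x₀) + 2f(x₁) + 2f(x₂) + ... + f(xₙ)]

x_0 = 2.0000, f(x_0) = 16.000000, coefficient = 1
x_1 = 3.0000, f(x_1) = 81.000000, coefficient = 2
x_2 = 4.0000, f(x_2) = 256.000000, coefficient = 1

I ≈ (1.000000/2) × 434.000000 = 217.000000
Exact value: 198.400000
Error: 18.600000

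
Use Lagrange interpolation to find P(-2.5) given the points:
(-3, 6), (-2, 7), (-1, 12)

Lagrange interpolation formula:
P(x) = Σ yᵢ × Lᵢ(x)
where Lᵢ(x) = Π_{j≠i} (x - xⱼ)/(xᵢ - xⱼ)

L_0(-2.5) = (-2.5 - (-2))/(-3 - (-2)) × (-2.5 - (-1))/(-3 - (-1)) = 0.375000
L_1(-2.5) = (-2.5 - (-3))/(-2 - (-3)) × (-2.5 - (-1))/(-2 - (-1)) = 0.750000
L_2(-2.5) = (-2.5 - (-3))/(-1 - (-3)) × (-2.5 - (-2))/(-1 - (-2)) = -0.125000

P(-2.5) = 6×L_0(-2.5) + 7×L_1(-2.5) + 12×L_2(-2.5)
P(-2.5) = 6.000000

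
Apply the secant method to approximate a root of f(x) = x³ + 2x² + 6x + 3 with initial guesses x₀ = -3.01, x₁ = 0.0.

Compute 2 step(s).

f(x) = x³ + 2x² + 6x + 3
x₀ = -3.01, x₁ = 0.0

Secant formula: x_{n+1} = x_n - f(x_n)(x_n - x_{n-1})/(f(x_n) - f(x_{n-1}))

Iteration 1:
  f(-3.010000) = -24.210701
  f(0.000000) = 3.000000
  x_2 = 0.000000 - 3.000000×(0.000000 - (-3.010000))/(3.000000 - (-24.210701))
       = -0.331855
Iteration 2:
  f(0.000000) = 3.000000
  f(-0.331855) = 1.192580
  x_3 = -0.331855 - 1.192580×(-0.331855 - 0.000000)/(1.192580 - 3.000000)
       = -0.550821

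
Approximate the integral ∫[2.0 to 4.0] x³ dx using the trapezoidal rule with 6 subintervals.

f(x) = x³
a = 2.0, b = 4.0, n = 6
h = (b - a)/n = 0.333333

Trapezoidal rule: (h/2)[f(x₀) + 2f(x₁) + 2f(x₂) + ... + f(xₙ)]

x_0 = 2.0000, f(x_0) = 8.000000, coefficient = 1
x_1 = 2.3333, f(x_1) = 12.703704, coefficient = 2
x_2 = 2.6667, f(x_2) = 18.962963, coefficient = 2
x_3 = 3.0000, f(x_3) = 27.000000, coefficient = 2
x_4 = 3.3333, f(x_4) = 37.037037, coefficient = 2
x_5 = 3.6667, f(x_5) = 49.296296, coefficient = 2
x_6 = 4.0000, f(x_6) = 64.000000, coefficient = 1

I ≈ (0.333333/2) × 362.000000 = 60.333333
Exact value: 60.000000
Error: 0.333333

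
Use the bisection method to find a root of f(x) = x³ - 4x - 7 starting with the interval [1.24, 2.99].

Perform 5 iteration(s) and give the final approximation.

f(x) = x³ - 4x - 7
Initial interval: [1.24, 2.99]

Iteration 1:
  c_1 = (1.240000 + 2.990000)/2 = 2.115000
  f(c_1) = f(2.115000) = -5.999129
  f(a) × f(c) ≥ 0, new interval: [2.115000, 2.990000]
Iteration 2:
  c_2 = (2.115000 + 2.990000)/2 = 2.552500
  f(c_2) = f(2.552500) = -0.579808
  f(a) × f(c) ≥ 0, new interval: [2.552500, 2.990000]
Iteration 3:
  c_3 = (2.552500 + 2.990000)/2 = 2.771250
  f(c_3) = f(2.771250) = 3.197719
  f(a) × f(c) < 0, new interval: [2.552500, 2.771250]
Iteration 4:
  c_4 = (2.552500 + 2.771250)/2 = 2.661875
  f(c_4) = f(2.661875) = 1.213424
  f(a) × f(c) < 0, new interval: [2.552500, 2.661875]
Iteration 5:
  c_5 = (2.552500 + 2.661875)/2 = 2.607188
  f(c_5) = f(2.607188) = 0.293416
  f(a) × f(c) < 0, new interval: [2.552500, 2.607188]

After 5 iteration(s), the approximation is c_5 = 2.607188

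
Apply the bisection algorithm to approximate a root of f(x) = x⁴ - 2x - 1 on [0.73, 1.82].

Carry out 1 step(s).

f(x) = x⁴ - 2x - 1
Initial interval: [0.73, 1.82]

Iteration 1:
  c_1 = (0.730000 + 1.820000)/2 = 1.275000
  f(c_1) = f(1.275000) = -0.907343
  f(a) × f(c) ≥ 0, new interval: [1.275000, 1.820000]

After 1 iteration(s), the approximation is c_1 = 1.275000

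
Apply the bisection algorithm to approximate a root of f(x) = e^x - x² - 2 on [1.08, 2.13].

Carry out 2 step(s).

f(x) = e^x - x² - 2
Initial interval: [1.08, 2.13]

Iteration 1:
  c_1 = (1.080000 + 2.130000)/2 = 1.605000
  f(c_1) = f(1.605000) = 0.401835
  f(a) × f(c) < 0, new interval: [1.080000, 1.605000]
Iteration 2:
  c_2 = (1.080000 + 1.605000)/2 = 1.342500
  f(c_2) = f(1.342500) = 0.026297
  f(a) × f(c) < 0, new interval: [1.080000, 1.342500]

After 2 iteration(s), the approximation is c_2 = 1.342500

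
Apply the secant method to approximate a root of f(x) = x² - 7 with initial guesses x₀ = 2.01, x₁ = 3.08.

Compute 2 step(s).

f(x) = x² - 7
x₀ = 2.01, x₁ = 3.08

Secant formula: x_{n+1} = x_n - f(x_n)(x_n - x_{n-1})/(f(x_n) - f(x_{n-1}))

Iteration 1:
  f(2.010000) = -2.959900
  f(3.080000) = 2.486400
  x_2 = 3.080000 - 2.486400×(3.080000 - 2.010000)/(2.486400 - (-2.959900))
       = 2.591513
Iteration 2:
  f(3.080000) = 2.486400
  f(2.591513) = -0.284062
  x_3 = 2.591513 - (-0.284062)×(2.591513 - 3.080000)/(-0.284062 - 2.486400)
       = 2.641598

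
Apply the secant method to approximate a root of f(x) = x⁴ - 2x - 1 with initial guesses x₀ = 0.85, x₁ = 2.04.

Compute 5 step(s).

f(x) = x⁴ - 2x - 1
x₀ = 0.85, x₁ = 2.04

Secant formula: x_{n+1} = x_n - f(x_n)(x_n - x_{n-1})/(f(x_n) - f(x_{n-1}))

Iteration 1:
  f(0.850000) = -2.177994
  f(2.040000) = 12.238915
  x_2 = 2.040000 - 12.238915×(2.040000 - 0.850000)/(12.238915 - (-2.177994))
       = 1.029776
Iteration 2:
  f(2.040000) = 12.238915
  f(1.029776) = -1.935022
  x_3 = 1.029776 - (-1.935022)×(1.029776 - 2.040000)/(-1.935022 - 12.238915)
       = 1.167691
Iteration 3:
  f(1.029776) = -1.935022
  f(1.167691) = -1.476242
  x_4 = 1.167691 - (-1.476242)×(1.167691 - 1.029776)/(-1.476242 - (-1.935022))
       = 1.611469
Iteration 4:
  f(1.167691) = -1.476242
  f(1.611469) = 2.520605
  x_5 = 1.611469 - 2.520605×(1.611469 - 1.167691)/(2.520605 - (-1.476242))
       = 1.331601
Iteration 5:
  f(1.611469) = 2.520605
  f(1.331601) = -0.519098
  x_6 = 1.331601 - (-0.519098)×(1.331601 - 1.611469)/(-0.519098 - 2.520605)
       = 1.379395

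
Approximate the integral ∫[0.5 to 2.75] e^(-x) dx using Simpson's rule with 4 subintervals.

f(x) = e^(-x)
a = 0.5, b = 2.75, n = 4
h = (b - a)/n = 0.562500

Simpson's rule: (h/3)[f(x₀) + 4f(x₁) + 2f(x₂) + ... + f(xₙ)]

x_0 = 0.5000, f(x_0) = 0.606531, coefficient = 1
x_1 = 1.0625, f(x_1) = 0.345591, coefficient = 4
x_2 = 1.6250, f(x_2) = 0.196912, coefficient = 2
x_3 = 2.1875, f(x_3) = 0.112197, coefficient = 4
x_4 = 2.7500, f(x_4) = 0.063928, coefficient = 1

I ≈ (0.562500/3) × 2.895432 = 0.542894
Exact value: 0.542603
Error: 0.000291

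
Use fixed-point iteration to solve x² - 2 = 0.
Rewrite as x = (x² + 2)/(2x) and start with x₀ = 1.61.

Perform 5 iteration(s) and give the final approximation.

Equation: x² - 2 = 0
Fixed-point form: x = (x² + 2)/(2x)
x₀ = 1.61

x_1 = g(1.610000) = 1.426118
x_2 = g(1.426118) = 1.414263
x_3 = g(1.414263) = 1.414214
x_4 = g(1.414214) = 1.414214
x_5 = g(1.414214) = 1.414214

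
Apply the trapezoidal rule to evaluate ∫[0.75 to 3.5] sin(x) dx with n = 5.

f(x) = sin(x)
a = 0.75, b = 3.5, n = 5
h = (b - a)/n = 0.550000

Trapezoidal rule: (h/2)[f(x₀) + 2f(x₁) + 2f(x₂) + ... + f(xₙ)]

x_0 = 0.7500, f(x_0) = 0.681639, coefficient = 1
x_1 = 1.3000, f(x_1) = 0.963558, coefficient = 2
x_2 = 1.8500, f(x_2) = 0.961275, coefficient = 2
x_3 = 2.4000, f(x_3) = 0.675463, coefficient = 2
x_4 = 2.9500, f(x_4) = 0.190423, coefficient = 2
x_5 = 3.5000, f(x_5) = -0.350783, coefficient = 1

I ≈ (0.550000/2) × 5.912294 = 1.625881
Exact value: 1.668146
Error: 0.042265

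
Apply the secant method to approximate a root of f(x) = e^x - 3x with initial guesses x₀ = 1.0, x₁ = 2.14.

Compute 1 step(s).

f(x) = e^x - 3x
x₀ = 1.0, x₁ = 2.14

Secant formula: x_{n+1} = x_n - f(x_n)(x_n - x_{n-1})/(f(x_n) - f(x_{n-1}))

Iteration 1:
  f(1.000000) = -0.281718
  f(2.140000) = 2.079438
  x_2 = 2.140000 - 2.079438×(2.140000 - 1.000000)/(2.079438 - (-0.281718))
       = 1.136018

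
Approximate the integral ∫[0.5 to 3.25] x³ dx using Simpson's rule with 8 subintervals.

f(x) = x³
a = 0.5, b = 3.25, n = 8
h = (b - a)/n = 0.343750

Simpson's rule: (h/3)[f(x₀) + 4f(x₁) + 2f(x₂) + ... + f(xₙ)]

x_0 = 0.5000, f(x_0) = 0.125000, coefficient = 1
x_1 = 0.8438, f(x_1) = 0.600677, coefficient = 4
x_2 = 1.1875, f(x_2) = 1.674561, coefficient = 2
x_3 = 1.5312, f(x_3) = 3.590363, coefficient = 4
x_4 = 1.8750, f(x_4) = 6.591797, coefficient = 2
x_5 = 2.2188, f(x_5) = 10.922577, coefficient = 4
x_6 = 2.5625, f(x_6) = 16.826416, coefficient = 2
x_7 = 2.9062, f(x_7) = 24.547028, coefficient = 4
x_8 = 3.2500, f(x_8) = 34.328125, coefficient = 1

I ≈ (0.343750/3) × 243.281250 = 27.875977
Exact value: 27.875977
Error: 0.000000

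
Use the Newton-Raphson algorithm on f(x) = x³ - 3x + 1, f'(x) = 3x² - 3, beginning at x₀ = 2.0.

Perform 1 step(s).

f(x) = x³ - 3x + 1
f'(x) = 3x² - 3
x₀ = 2.0

Newton-Raphson formula: x_{n+1} = x_n - f(x_n)/f'(x_n)

Iteration 1:
  f(2.000000) = 3.000000
  f'(2.000000) = 9.000000
  x_1 = 2.000000 - 3.000000/9.000000 = 1.666667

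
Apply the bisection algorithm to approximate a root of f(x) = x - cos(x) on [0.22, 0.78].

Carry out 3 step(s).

f(x) = x - cos(x)
Initial interval: [0.22, 0.78]

Iteration 1:
  c_1 = (0.220000 + 0.780000)/2 = 0.500000
  f(c_1) = f(0.500000) = -0.377583
  f(a) × f(c) ≥ 0, new interval: [0.500000, 0.780000]
Iteration 2:
  c_2 = (0.500000 + 0.780000)/2 = 0.640000
  f(c_2) = f(0.640000) = -0.162096
  f(a) × f(c) ≥ 0, new interval: [0.640000, 0.780000]
Iteration 3:
  c_3 = (0.640000 + 0.780000)/2 = 0.710000
  f(c_3) = f(0.710000) = -0.048362
  f(a) × f(c) ≥ 0, new interval: [0.710000, 0.780000]

After 3 iteration(s), the approximation is c_3 = 0.710000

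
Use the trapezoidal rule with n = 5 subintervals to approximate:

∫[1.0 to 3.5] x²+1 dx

f(x) = x²+1
a = 1.0, b = 3.5, n = 5
h = (b - a)/n = 0.500000

Trapezoidal rule: (h/2)[f(x₀) + 2f(x₁) + 2f(x₂) + ... + f(xₙ)]

x_0 = 1.0000, f(x_0) = 2.000000, coefficient = 1
x_1 = 1.5000, f(x_1) = 3.250000, coefficient = 2
x_2 = 2.0000, f(x_2) = 5.000000, coefficient = 2
x_3 = 2.5000, f(x_3) = 7.250000, coefficient = 2
x_4 = 3.0000, f(x_4) = 10.000000, coefficient = 2
x_5 = 3.5000, f(x_5) = 13.250000, coefficient = 1

I ≈ (0.500000/2) × 66.250000 = 16.562500
Exact value: 16.458333
Error: 0.104167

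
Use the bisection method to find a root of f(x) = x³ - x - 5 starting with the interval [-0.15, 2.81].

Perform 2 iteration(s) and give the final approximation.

f(x) = x³ - x - 5
Initial interval: [-0.15, 2.81]

Iteration 1:
  c_1 = (-0.150000 + 2.810000)/2 = 1.330000
  f(c_1) = f(1.330000) = -3.977363
  f(a) × f(c) ≥ 0, new interval: [1.330000, 2.810000]
Iteration 2:
  c_2 = (1.330000 + 2.810000)/2 = 2.070000
  f(c_2) = f(2.070000) = 1.799743
  f(a) × f(c) < 0, new interval: [1.330000, 2.070000]

After 2 iteration(s), the approximation is c_2 = 2.070000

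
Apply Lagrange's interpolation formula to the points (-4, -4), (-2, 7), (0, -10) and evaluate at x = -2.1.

Lagrange interpolation formula:
P(x) = Σ yᵢ × Lᵢ(x)
where Lᵢ(x) = Π_{j≠i} (x - xⱼ)/(xᵢ - xⱼ)

L_0(-2.1) = (-2.1 - (-2))/(-4 - (-2)) × (-2.1 - 0)/(-4 - 0) = 0.026250
L_1(-2.1) = (-2.1 - (-4))/(-2 - (-4)) × (-2.1 - 0)/(-2 - 0) = 0.997500
L_2(-2.1) = (-2.1 - (-4))/(0 - (-4)) × (-2.1 - (-2))/(0 - (-2)) = -0.023750

P(-2.1) = (-4)×L_0(-2.1) + 7×L_1(-2.1) + (-10)×L_2(-2.1)
P(-2.1) = 7.115000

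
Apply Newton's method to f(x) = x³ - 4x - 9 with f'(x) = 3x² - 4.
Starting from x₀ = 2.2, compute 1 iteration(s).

f(x) = x³ - 4x - 9
f'(x) = 3x² - 4
x₀ = 2.2

Newton-Raphson formula: x_{n+1} = x_n - f(x_n)/f'(x_n)

Iteration 1:
  f(2.200000) = -7.152000
  f'(2.200000) = 10.520000
  x_1 = 2.200000 - (-7.152000)/10.520000 = 2.879848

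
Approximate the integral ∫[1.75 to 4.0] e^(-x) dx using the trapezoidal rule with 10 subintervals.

f(x) = e^(-x)
a = 1.75, b = 4.0, n = 10
h = (b - a)/n = 0.225000

Trapezoidal rule: (h/2)[f(x₀) + 2f(x₁) + 2f(x₂) + ... + f(xₙ)]

x_0 = 1.7500, f(x_0) = 0.173774, coefficient = 1
x_1 = 1.9750, f(x_1) = 0.138761, coefficient = 2
x_2 = 2.2000, f(x_2) = 0.110803, coefficient = 2
x_3 = 2.4250, f(x_3) = 0.088478, coefficient = 2
x_4 = 2.6500, f(x_4) = 0.070651, coefficient = 2
x_5 = 2.8750, f(x_5) = 0.056416, coefficient = 2
x_6 = 3.1000, f(x_6) = 0.045049, coefficient = 2
x_7 = 3.3250, f(x_7) = 0.035973, coefficient = 2
x_8 = 3.5500, f(x_8) = 0.028725, coefficient = 2
x_9 = 3.7750, f(x_9) = 0.022937, coefficient = 2
x_10 = 4.0000, f(x_10) = 0.018316, coefficient = 1

I ≈ (0.225000/2) × 1.387676 = 0.156114
Exact value: 0.155458
Error: 0.000655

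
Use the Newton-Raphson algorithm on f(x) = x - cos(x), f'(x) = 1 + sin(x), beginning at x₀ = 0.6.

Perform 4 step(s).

f(x) = x - cos(x)
f'(x) = 1 + sin(x)
x₀ = 0.6

Newton-Raphson formula: x_{n+1} = x_n - f(x_n)/f'(x_n)

Iteration 1:
  f(0.600000) = -0.225336
  f'(0.600000) = 1.564642
  x_1 = 0.600000 - (-0.225336)/1.564642 = 0.744017
Iteration 2:
  f(0.744017) = 0.008264
  f'(0.744017) = 1.677249
  x_2 = 0.744017 - 0.008264/1.677249 = 0.739090
Iteration 3:
  f(0.739090) = 0.000009
  f'(0.739090) = 1.673616
  x_3 = 0.739090 - 0.000009/1.673616 = 0.739085
Iteration 4:
  f(0.739085) = 0.000000
  f'(0.739085) = 1.673612
  x_4 = 0.739085 - 0.000000/1.673612 = 0.739085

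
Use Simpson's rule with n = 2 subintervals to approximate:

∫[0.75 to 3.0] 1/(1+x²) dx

f(x) = 1/(1+x²)
a = 0.75, b = 3.0, n = 2
h = (b - a)/n = 1.125000

Simpson's rule: (h/3)[f(x₀) + 4f(x₁) + 2f(x₂) + ... + f(xₙ)]

x_0 = 0.7500, f(x_0) = 0.640000, coefficient = 1
x_1 = 1.8750, f(x_1) = 0.221453, coefficient = 4
x_2 = 3.0000, f(x_2) = 0.100000, coefficient = 1

I ≈ (1.125000/3) × 1.625813 = 0.609680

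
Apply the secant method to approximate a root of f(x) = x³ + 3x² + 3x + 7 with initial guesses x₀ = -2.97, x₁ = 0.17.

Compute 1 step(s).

f(x) = x³ + 3x² + 3x + 7
x₀ = -2.97, x₁ = 0.17

Secant formula: x_{n+1} = x_n - f(x_n)(x_n - x_{n-1})/(f(x_n) - f(x_{n-1}))

Iteration 1:
  f(-2.970000) = -1.645373
  f(0.170000) = 7.601613
  x_2 = 0.170000 - 7.601613×(0.170000 - (-2.970000))/(7.601613 - (-1.645373))
       = -2.411281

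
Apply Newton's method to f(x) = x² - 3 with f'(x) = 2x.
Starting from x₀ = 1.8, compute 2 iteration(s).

f(x) = x² - 3
f'(x) = 2x
x₀ = 1.8

Newton-Raphson formula: x_{n+1} = x_n - f(x_n)/f'(x_n)

Iteration 1:
  f(1.800000) = 0.240000
  f'(1.800000) = 3.600000
  x_1 = 1.800000 - 0.240000/3.600000 = 1.733333
Iteration 2:
  f(1.733333) = 0.004444
  f'(1.733333) = 3.466667
  x_2 = 1.733333 - 0.004444/3.466667 = 1.732051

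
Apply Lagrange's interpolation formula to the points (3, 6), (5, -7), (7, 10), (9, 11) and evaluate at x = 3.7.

Lagrange interpolation formula:
P(x) = Σ yᵢ × Lᵢ(x)
where Lᵢ(x) = Π_{j≠i} (x - xⱼ)/(xᵢ - xⱼ)

L_0(3.7) = (3.7 - 5)/(3 - 5) × (3.7 - 7)/(3 - 7) × (3.7 - 9)/(3 - 9) = 0.473687
L_1(3.7) = (3.7 - 3)/(5 - 3) × (3.7 - 7)/(5 - 7) × (3.7 - 9)/(5 - 9) = 0.765188
L_2(3.7) = (3.7 - 3)/(7 - 3) × (3.7 - 5)/(7 - 5) × (3.7 - 9)/(7 - 9) = -0.301438
L_3(3.7) = (3.7 - 3)/(9 - 3) × (3.7 - 5)/(9 - 5) × (3.7 - 7)/(9 - 7) = 0.062562

P(3.7) = 6×L_0(3.7) + (-7)×L_1(3.7) + 10×L_2(3.7) + 11×L_3(3.7)
P(3.7) = -4.840375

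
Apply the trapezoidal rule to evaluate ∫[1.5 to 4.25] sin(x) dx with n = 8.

f(x) = sin(x)
a = 1.5, b = 4.25, n = 8
h = (b - a)/n = 0.343750

Trapezoidal rule: (h/2)[f(x₀) + 2f(x₁) + 2f(x₂) + ... + f(xₙ)]

x_0 = 1.5000, f(x_0) = 0.997495, coefficient = 1
x_1 = 1.8438, f(x_1) = 0.962979, coefficient = 2
x_2 = 2.1875, f(x_2) = 0.815789, coefficient = 2
x_3 = 2.5312, f(x_3) = 0.573148, coefficient = 2
x_4 = 2.8750, f(x_4) = 0.263446, coefficient = 2
x_5 = 3.2188, f(x_5) = -0.077081, coefficient = 2
x_6 = 3.5625, f(x_6) = -0.408589, coefficient = 2
x_7 = 3.9062, f(x_7) = -0.692290, coefficient = 2
x_8 = 4.2500, f(x_8) = -0.894989, coefficient = 1

I ≈ (0.343750/2) × 2.977312 = 0.511725
Exact value: 0.516825
Error: 0.005099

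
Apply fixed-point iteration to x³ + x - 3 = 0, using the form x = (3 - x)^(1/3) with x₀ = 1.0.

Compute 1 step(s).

Equation: x³ + x - 3 = 0
Fixed-point form: x = (3 - x)^(1/3)
x₀ = 1.0

x_1 = g(1.000000) = 1.259921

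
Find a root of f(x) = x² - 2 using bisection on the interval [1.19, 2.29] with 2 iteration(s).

f(x) = x² - 2
Initial interval: [1.19, 2.29]

Iteration 1:
  c_1 = (1.190000 + 2.290000)/2 = 1.740000
  f(c_1) = f(1.740000) = 1.027600
  f(a) × f(c) < 0, new interval: [1.190000, 1.740000]
Iteration 2:
  c_2 = (1.190000 + 1.740000)/2 = 1.465000
  f(c_2) = f(1.465000) = 0.146225
  f(a) × f(c) < 0, new interval: [1.190000, 1.465000]

After 2 iteration(s), the approximation is c_2 = 1.465000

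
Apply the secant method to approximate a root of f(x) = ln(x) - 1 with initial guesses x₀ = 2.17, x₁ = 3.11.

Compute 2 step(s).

f(x) = ln(x) - 1
x₀ = 2.17, x₁ = 3.11

Secant formula: x_{n+1} = x_n - f(x_n)(x_n - x_{n-1})/(f(x_n) - f(x_{n-1}))

Iteration 1:
  f(2.170000) = -0.225273
  f(3.110000) = 0.134623
  x_2 = 3.110000 - 0.134623×(3.110000 - 2.170000)/(0.134623 - (-0.225273))
       = 2.758383
Iteration 2:
  f(3.110000) = 0.134623
  f(2.758383) = 0.014645
  x_3 = 2.758383 - 0.014645×(2.758383 - 3.110000)/(0.014645 - 0.134623)
       = 2.715464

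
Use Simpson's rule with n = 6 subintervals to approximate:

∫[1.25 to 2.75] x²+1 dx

f(x) = x²+1
a = 1.25, b = 2.75, n = 6
h = (b - a)/n = 0.250000

Simpson's rule: (h/3)[f(x₀) + 4f(x₁) + 2f(x₂) + ... + f(xₙ)]

x_0 = 1.2500, f(x_0) = 2.562500, coefficient = 1
x_1 = 1.5000, f(x_1) = 3.250000, coefficient = 4
x_2 = 1.7500, f(x_2) = 4.062500, coefficient = 2
x_3 = 2.0000, f(x_3) = 5.000000, coefficient = 4
x_4 = 2.2500, f(x_4) = 6.062500, coefficient = 2
x_5 = 2.5000, f(x_5) = 7.250000, coefficient = 4
x_6 = 2.7500, f(x_6) = 8.562500, coefficient = 1

I ≈ (0.250000/3) × 93.375000 = 7.781250
Exact value: 7.781250
Error: 0.000000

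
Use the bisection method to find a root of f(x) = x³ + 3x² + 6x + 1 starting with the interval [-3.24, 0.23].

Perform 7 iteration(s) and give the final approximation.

f(x) = x³ + 3x² + 6x + 1
Initial interval: [-3.24, 0.23]

Iteration 1:
  c_1 = (-3.240000 + 0.230000)/2 = -1.505000
  f(c_1) = f(-1.505000) = -4.643788
  f(a) × f(c) ≥ 0, new interval: [-1.505000, 0.230000]
Iteration 2:
  c_2 = (-1.505000 + 0.230000)/2 = -0.637500
  f(c_2) = f(-0.637500) = -1.864865
  f(a) × f(c) ≥ 0, new interval: [-0.637500, 0.230000]
Iteration 3:
  c_3 = (-0.637500 + 0.230000)/2 = -0.203750
  f(c_3) = f(-0.203750) = -0.106416
  f(a) × f(c) ≥ 0, new interval: [-0.203750, 0.230000]
Iteration 4:
  c_4 = (-0.203750 + 0.230000)/2 = 0.013125
  f(c_4) = f(0.013125) = 1.079269
  f(a) × f(c) < 0, new interval: [-0.203750, 0.013125]
Iteration 5:
  c_5 = (-0.203750 + 0.013125)/2 = -0.095313
  f(c_5) = f(-0.095313) = 0.454513
  f(a) × f(c) < 0, new interval: [-0.203750, -0.095313]
Iteration 6:
  c_6 = (-0.203750 + (-0.095313))/2 = -0.149531
  f(c_6) = f(-0.149531) = 0.166548
  f(a) × f(c) < 0, new interval: [-0.203750, -0.149531]
Iteration 7:
  c_7 = (-0.203750 + (-0.149531))/2 = -0.176641
  f(c_7) = f(-0.176641) = 0.028250
  f(a) × f(c) < 0, new interval: [-0.203750, -0.176641]

After 7 iteration(s), the approximation is c_7 = -0.176641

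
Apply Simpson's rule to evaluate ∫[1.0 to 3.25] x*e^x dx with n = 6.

f(x) = x*e^x
a = 1.0, b = 3.25, n = 6
h = (b - a)/n = 0.375000

Simpson's rule: (h/3)[f(x₀) + 4f(x₁) + 2f(x₂) + ... + f(xₙ)]

x_0 = 1.0000, f(x_0) = 2.718282, coefficient = 1
x_1 = 1.3750, f(x_1) = 5.438230, coefficient = 4
x_2 = 1.7500, f(x_2) = 10.070555, coefficient = 2
x_3 = 2.1250, f(x_3) = 17.792407, coefficient = 4
x_4 = 2.5000, f(x_4) = 30.456235, coefficient = 2
x_5 = 2.8750, f(x_5) = 50.960594, coefficient = 4
x_6 = 3.2500, f(x_6) = 83.818605, coefficient = 1

I ≈ (0.375000/3) × 464.355394 = 58.044424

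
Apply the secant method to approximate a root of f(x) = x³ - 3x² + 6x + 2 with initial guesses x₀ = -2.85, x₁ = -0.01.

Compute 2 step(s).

f(x) = x³ - 3x² + 6x + 2
x₀ = -2.85, x₁ = -0.01

Secant formula: x_{n+1} = x_n - f(x_n)(x_n - x_{n-1})/(f(x_n) - f(x_{n-1}))

Iteration 1:
  f(-2.850000) = -62.616625
  f(-0.010000) = 1.939699
  x_2 = -0.010000 - 1.939699×(-0.010000 - (-2.850000))/(1.939699 - (-62.616625))
       = -0.095332
Iteration 2:
  f(-0.010000) = 1.939699
  f(-0.095332) = 1.399874
  x_3 = -0.095332 - 1.399874×(-0.095332 - (-0.010000))/(1.399874 - 1.939699)
       = -0.316617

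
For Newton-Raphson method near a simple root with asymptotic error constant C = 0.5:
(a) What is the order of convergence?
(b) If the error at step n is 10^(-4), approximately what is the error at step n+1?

(a) Newton-Raphson has quadratic (order 2) convergence near simple roots.
    This means |e_{n+1}| ≈ C|e_n|².

(b) With |e_n| = 10^(-4) and C = 0.5:
    |e_{n+1}| ≈ 0.5 × (10^(-4))² = 0.5 × 10^(-8)

(a) 2 (quadratic); (b) |e_{n+1}| ≈ 5.000e-09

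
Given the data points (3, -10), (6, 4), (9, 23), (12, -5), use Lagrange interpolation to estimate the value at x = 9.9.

Lagrange interpolation formula:
P(x) = Σ yᵢ × Lᵢ(x)
where Lᵢ(x) = Π_{j≠i} (x - xⱼ)/(xᵢ - xⱼ)

L_0(9.9) = (9.9 - 6)/(3 - 6) × (9.9 - 9)/(3 - 9) × (9.9 - 12)/(3 - 12) = 0.045500
L_1(9.9) = (9.9 - 3)/(6 - 3) × (9.9 - 9)/(6 - 9) × (9.9 - 12)/(6 - 12) = -0.241500
L_2(9.9) = (9.9 - 3)/(9 - 3) × (9.9 - 6)/(9 - 6) × (9.9 - 12)/(9 - 12) = 1.046500
L_3(9.9) = (9.9 - 3)/(12 - 3) × (9.9 - 6)/(12 - 6) × (9.9 - 9)/(12 - 9) = 0.149500

P(9.9) = (-10)×L_0(9.9) + 4×L_1(9.9) + 23×L_2(9.9) + (-5)×L_3(9.9)
P(9.9) = 21.901000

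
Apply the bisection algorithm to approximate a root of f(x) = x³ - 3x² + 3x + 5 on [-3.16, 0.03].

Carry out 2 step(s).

f(x) = x³ - 3x² + 3x + 5
Initial interval: [-3.16, 0.03]

Iteration 1:
  c_1 = (-3.160000 + 0.030000)/2 = -1.565000
  f(c_1) = f(-1.565000) = -10.875712
  f(a) × f(c) ≥ 0, new interval: [-1.565000, 0.030000]
Iteration 2:
  c_2 = (-1.565000 + 0.030000)/2 = -0.767500
  f(c_2) = f(-0.767500) = 0.478231
  f(a) × f(c) < 0, new interval: [-1.565000, -0.767500]

After 2 iteration(s), the approximation is c_2 = -0.767500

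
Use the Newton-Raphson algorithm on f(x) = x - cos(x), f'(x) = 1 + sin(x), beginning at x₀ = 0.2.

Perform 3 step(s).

f(x) = x - cos(x)
f'(x) = 1 + sin(x)
x₀ = 0.2

Newton-Raphson formula: x_{n+1} = x_n - f(x_n)/f'(x_n)

Iteration 1:
  f(0.200000) = -0.780067
  f'(0.200000) = 1.198669
  x_1 = 0.200000 - (-0.780067)/1.198669 = 0.850777
Iteration 2:
  f(0.850777) = 0.191378
  f'(0.850777) = 1.751793
  x_2 = 0.850777 - 0.191378/1.751793 = 0.741530
Iteration 3:
  f(0.741530) = 0.004094
  f'(0.741530) = 1.675417
  x_3 = 0.741530 - 0.004094/1.675417 = 0.739086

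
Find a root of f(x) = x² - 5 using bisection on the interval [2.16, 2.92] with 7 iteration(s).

f(x) = x² - 5
Initial interval: [2.16, 2.92]

Iteration 1:
  c_1 = (2.160000 + 2.920000)/2 = 2.540000
  f(c_1) = f(2.540000) = 1.451600
  f(a) × f(c) < 0, new interval: [2.160000, 2.540000]
Iteration 2:
  c_2 = (2.160000 + 2.540000)/2 = 2.350000
  f(c_2) = f(2.350000) = 0.522500
  f(a) × f(c) < 0, new interval: [2.160000, 2.350000]
Iteration 3:
  c_3 = (2.160000 + 2.350000)/2 = 2.255000
  f(c_3) = f(2.255000) = 0.085025
  f(a) × f(c) < 0, new interval: [2.160000, 2.255000]
Iteration 4:
  c_4 = (2.160000 + 2.255000)/2 = 2.207500
  f(c_4) = f(2.207500) = -0.126944
  f(a) × f(c) ≥ 0, new interval: [2.207500, 2.255000]
Iteration 5:
  c_5 = (2.207500 + 2.255000)/2 = 2.231250
  f(c_5) = f(2.231250) = -0.021523
  f(a) × f(c) ≥ 0, new interval: [2.231250, 2.255000]
Iteration 6:
  c_6 = (2.231250 + 2.255000)/2 = 2.243125
  f(c_6) = f(2.243125) = 0.031610
  f(a) × f(c) < 0, new interval: [2.231250, 2.243125]
Iteration 7:
  c_7 = (2.231250 + 2.243125)/2 = 2.237188
  f(c_7) = f(2.237188) = 0.005008
  f(a) × f(c) < 0, new interval: [2.231250, 2.237188]

After 7 iteration(s), the approximation is c_7 = 2.237188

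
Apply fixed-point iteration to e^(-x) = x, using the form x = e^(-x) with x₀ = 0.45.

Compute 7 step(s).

Equation: e^(-x) = x
Fixed-point form: x = e^(-x)
x₀ = 0.45

x_1 = g(0.450000) = 0.637628
x_2 = g(0.637628) = 0.528545
x_3 = g(0.528545) = 0.589462
x_4 = g(0.589462) = 0.554625
x_5 = g(0.554625) = 0.574287
x_6 = g(0.574287) = 0.563106
x_7 = g(0.563106) = 0.569438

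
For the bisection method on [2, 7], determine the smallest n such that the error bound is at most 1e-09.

We need (b-a)/2^n ≤ 1e-09
(7 - 2)/2^n ≤ 1e-09
5/2^n ≤ 1e-09
2^n ≥ 5000000000
n ≥ log₂(5000000000) = 32.22
n ≥ 33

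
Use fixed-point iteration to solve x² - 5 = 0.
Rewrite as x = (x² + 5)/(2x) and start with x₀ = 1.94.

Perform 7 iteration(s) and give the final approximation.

Equation: x² - 5 = 0
Fixed-point form: x = (x² + 5)/(2x)
x₀ = 1.94

x_1 = g(1.940000) = 2.258660
x_2 = g(2.258660) = 2.236181
x_3 = g(2.236181) = 2.236068
x_4 = g(2.236068) = 2.236068
x_5 = g(2.236068) = 2.236068
x_6 = g(2.236068) = 2.236068
x_7 = g(2.236068) = 2.236068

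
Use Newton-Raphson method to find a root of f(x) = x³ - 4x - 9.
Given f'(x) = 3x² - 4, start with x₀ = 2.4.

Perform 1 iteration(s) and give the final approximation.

f(x) = x³ - 4x - 9
f'(x) = 3x² - 4
x₀ = 2.4

Newton-Raphson formula: x_{n+1} = x_n - f(x_n)/f'(x_n)

Iteration 1:
  f(2.400000) = -4.776000
  f'(2.400000) = 13.280000
  x_1 = 2.400000 - (-4.776000)/13.280000 = 2.759639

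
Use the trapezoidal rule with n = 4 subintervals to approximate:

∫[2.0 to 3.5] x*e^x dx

f(x) = x*e^x
a = 2.0, b = 3.5, n = 4
h = (b - a)/n = 0.375000

Trapezoidal rule: (h/2)[f(x₀) + 2f(x₁) + 2f(x₂) + ... + f(xₙ)]

x_0 = 2.0000, f(x_0) = 14.778112, coefficient = 1
x_1 = 2.3750, f(x_1) = 25.533656, coefficient = 2
x_2 = 2.7500, f(x_2) = 43.017238, coefficient = 2
x_3 = 3.1250, f(x_3) = 71.124672, coefficient = 2
x_4 = 3.5000, f(x_4) = 115.904082, coefficient = 1

I ≈ (0.375000/2) × 410.033326 = 76.881249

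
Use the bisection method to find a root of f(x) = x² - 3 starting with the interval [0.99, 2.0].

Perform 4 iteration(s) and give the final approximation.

f(x) = x² - 3
Initial interval: [0.99, 2.0]

Iteration 1:
  c_1 = (0.990000 + 2.000000)/2 = 1.495000
  f(c_1) = f(1.495000) = -0.764975
  f(a) × f(c) ≥ 0, new interval: [1.495000, 2.000000]
Iteration 2:
  c_2 = (1.495000 + 2.000000)/2 = 1.747500
  f(c_2) = f(1.747500) = 0.053756
  f(a) × f(c) < 0, new interval: [1.495000, 1.747500]
Iteration 3:
  c_3 = (1.495000 + 1.747500)/2 = 1.621250
  f(c_3) = f(1.621250) = -0.371548
  f(a) × f(c) ≥ 0, new interval: [1.621250, 1.747500]
Iteration 4:
  c_4 = (1.621250 + 1.747500)/2 = 1.684375
  f(c_4) = f(1.684375) = -0.162881
  f(a) × f(c) ≥ 0, new interval: [1.684375, 1.747500]

After 4 iteration(s), the approximation is c_4 = 1.684375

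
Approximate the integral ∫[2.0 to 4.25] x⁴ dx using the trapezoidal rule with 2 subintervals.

f(x) = x⁴
a = 2.0, b = 4.25, n = 2
h = (b - a)/n = 1.125000

Trapezoidal rule: (h/2)[f(x₀) + 2f(x₁) + 2f(x₂) + ... + f(xₙ)]

x_0 = 2.0000, f(x_0) = 16.000000, coefficient = 1
x_1 = 3.1250, f(x_1) = 95.367432, coefficient = 2
x_2 = 4.2500, f(x_2) = 326.253906, coefficient = 1

I ≈ (1.125000/2) × 532.988770 = 299.806183
Exact value: 270.915820
Error: 28.890363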